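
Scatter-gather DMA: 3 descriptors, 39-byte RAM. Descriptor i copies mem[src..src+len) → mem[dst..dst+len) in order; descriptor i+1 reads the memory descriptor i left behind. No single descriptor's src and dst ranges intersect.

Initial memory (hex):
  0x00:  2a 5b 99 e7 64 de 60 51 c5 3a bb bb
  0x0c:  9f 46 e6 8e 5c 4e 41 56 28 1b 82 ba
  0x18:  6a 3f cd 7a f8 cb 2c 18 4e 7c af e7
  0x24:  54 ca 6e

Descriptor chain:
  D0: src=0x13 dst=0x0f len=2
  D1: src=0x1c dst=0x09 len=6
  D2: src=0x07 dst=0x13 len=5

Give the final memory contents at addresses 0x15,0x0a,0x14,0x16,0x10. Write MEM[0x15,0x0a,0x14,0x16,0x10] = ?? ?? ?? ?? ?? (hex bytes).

D0: mem[0x0f..0x10] <- [56 28]
D1: mem[0x09..0x0e] <- [f8 cb 2c 18 4e 7c]
D2: mem[0x13..0x17] <- [51 c5 f8 cb 2c]
query mem[0x15]=0xf8, mem[0x0a]=0xcb, mem[0x14]=0xc5, mem[0x16]=0xcb, mem[0x10]=0x28

MEM[0x15,0x0a,0x14,0x16,0x10] = f8 cb c5 cb 28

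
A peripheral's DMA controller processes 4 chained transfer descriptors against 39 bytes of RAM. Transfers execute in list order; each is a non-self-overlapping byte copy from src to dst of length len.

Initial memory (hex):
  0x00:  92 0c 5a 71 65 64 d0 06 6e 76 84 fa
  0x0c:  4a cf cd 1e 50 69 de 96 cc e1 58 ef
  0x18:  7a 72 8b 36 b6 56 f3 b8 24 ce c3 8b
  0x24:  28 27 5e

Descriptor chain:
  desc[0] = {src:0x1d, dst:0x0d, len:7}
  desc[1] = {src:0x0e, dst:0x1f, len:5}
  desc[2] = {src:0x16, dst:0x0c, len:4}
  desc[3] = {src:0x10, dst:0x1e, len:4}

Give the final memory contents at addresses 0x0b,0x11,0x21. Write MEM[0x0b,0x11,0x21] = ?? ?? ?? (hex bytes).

[0] 0x1d->0x0d len=7 : 56 f3 b8 24 ce c3 8b
[1] 0x0e->0x1f len=5 : f3 b8 24 ce c3
[2] 0x16->0x0c len=4 : 58 ef 7a 72
[3] 0x10->0x1e len=4 : 24 ce c3 8b
query mem[0x0b]=0xfa, mem[0x11]=0xce, mem[0x21]=0x8b

MEM[0x0b,0x11,0x21] = fa ce 8b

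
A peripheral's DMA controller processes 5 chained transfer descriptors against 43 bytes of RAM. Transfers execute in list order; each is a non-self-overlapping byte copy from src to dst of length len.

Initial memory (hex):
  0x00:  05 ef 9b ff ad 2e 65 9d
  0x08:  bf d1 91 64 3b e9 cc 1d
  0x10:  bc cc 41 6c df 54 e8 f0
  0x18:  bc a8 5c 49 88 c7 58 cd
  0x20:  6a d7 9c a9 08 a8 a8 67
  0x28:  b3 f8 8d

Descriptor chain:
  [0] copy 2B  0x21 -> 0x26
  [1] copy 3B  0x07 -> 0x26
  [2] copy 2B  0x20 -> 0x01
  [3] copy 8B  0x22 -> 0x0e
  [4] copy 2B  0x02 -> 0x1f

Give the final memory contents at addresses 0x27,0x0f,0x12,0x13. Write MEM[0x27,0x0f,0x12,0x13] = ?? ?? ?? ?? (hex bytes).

MEM[0x27,0x0f,0x12,0x13] = bf a9 9d bf

#0 dst[0x26+2] := {0xd7,0x9c}
#1 dst[0x26+3] := {0x9d,0xbf,0xd1}
#2 dst[0x01+2] := {0x6a,0xd7}
#3 dst[0x0e+8] := {0x9c,0xa9,0x08,0xa8,0x9d,0xbf,0xd1,0xf8}
#4 dst[0x1f+2] := {0xd7,0xff}
query mem[0x27]=0xbf, mem[0x0f]=0xa9, mem[0x12]=0x9d, mem[0x13]=0xbf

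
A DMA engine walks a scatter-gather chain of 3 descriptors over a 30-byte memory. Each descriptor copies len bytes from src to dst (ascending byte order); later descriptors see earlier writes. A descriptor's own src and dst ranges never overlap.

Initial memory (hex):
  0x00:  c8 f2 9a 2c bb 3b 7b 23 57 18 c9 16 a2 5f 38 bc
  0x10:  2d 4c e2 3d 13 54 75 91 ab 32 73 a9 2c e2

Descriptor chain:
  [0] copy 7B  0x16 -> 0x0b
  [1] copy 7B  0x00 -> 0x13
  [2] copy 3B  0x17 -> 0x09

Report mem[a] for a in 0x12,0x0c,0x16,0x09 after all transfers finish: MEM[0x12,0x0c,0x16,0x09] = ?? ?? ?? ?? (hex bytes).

[0] 0x16->0x0b len=7 : 75 91 ab 32 73 a9 2c
[1] 0x00->0x13 len=7 : c8 f2 9a 2c bb 3b 7b
[2] 0x17->0x09 len=3 : bb 3b 7b
query mem[0x12]=0xe2, mem[0x0c]=0x91, mem[0x16]=0x2c, mem[0x09]=0xbb

MEM[0x12,0x0c,0x16,0x09] = e2 91 2c bb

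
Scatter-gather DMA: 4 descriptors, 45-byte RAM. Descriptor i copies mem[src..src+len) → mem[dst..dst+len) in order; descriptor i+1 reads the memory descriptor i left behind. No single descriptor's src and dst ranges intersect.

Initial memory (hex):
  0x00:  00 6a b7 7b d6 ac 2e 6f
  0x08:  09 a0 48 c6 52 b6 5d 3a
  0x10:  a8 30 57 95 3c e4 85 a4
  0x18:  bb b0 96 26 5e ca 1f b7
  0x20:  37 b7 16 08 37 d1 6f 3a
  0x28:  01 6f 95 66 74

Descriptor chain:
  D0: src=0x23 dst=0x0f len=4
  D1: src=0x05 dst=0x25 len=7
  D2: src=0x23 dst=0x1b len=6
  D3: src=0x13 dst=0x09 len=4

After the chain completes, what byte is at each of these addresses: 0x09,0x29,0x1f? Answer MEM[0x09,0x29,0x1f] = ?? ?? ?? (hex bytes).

MEM[0x09,0x29,0x1f] = 95 a0 6f

[0] 0x23->0x0f len=4 : 08 37 d1 6f
[1] 0x05->0x25 len=7 : ac 2e 6f 09 a0 48 c6
[2] 0x23->0x1b len=6 : 08 37 ac 2e 6f 09
[3] 0x13->0x09 len=4 : 95 3c e4 85
query mem[0x09]=0x95, mem[0x29]=0xa0, mem[0x1f]=0x6f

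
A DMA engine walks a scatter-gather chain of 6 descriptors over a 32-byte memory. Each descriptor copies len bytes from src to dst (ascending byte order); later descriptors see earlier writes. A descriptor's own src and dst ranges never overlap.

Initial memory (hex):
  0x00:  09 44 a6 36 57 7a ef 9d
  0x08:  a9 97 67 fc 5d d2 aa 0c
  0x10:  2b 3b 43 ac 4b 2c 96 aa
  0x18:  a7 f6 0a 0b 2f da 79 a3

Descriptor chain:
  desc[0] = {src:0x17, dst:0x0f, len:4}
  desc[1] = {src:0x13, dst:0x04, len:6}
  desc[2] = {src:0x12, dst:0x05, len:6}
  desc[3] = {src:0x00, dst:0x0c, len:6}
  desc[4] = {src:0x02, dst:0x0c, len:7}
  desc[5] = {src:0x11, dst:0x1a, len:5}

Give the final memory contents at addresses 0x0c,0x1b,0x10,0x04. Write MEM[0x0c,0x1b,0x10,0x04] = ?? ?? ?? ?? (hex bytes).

#0 dst[0x0f+4] := {0xaa,0xa7,0xf6,0x0a}
#1 dst[0x04+6] := {0xac,0x4b,0x2c,0x96,0xaa,0xa7}
#2 dst[0x05+6] := {0x0a,0xac,0x4b,0x2c,0x96,0xaa}
#3 dst[0x0c+6] := {0x09,0x44,0xa6,0x36,0xac,0x0a}
#4 dst[0x0c+7] := {0xa6,0x36,0xac,0x0a,0xac,0x4b,0x2c}
#5 dst[0x1a+5] := {0x4b,0x2c,0xac,0x4b,0x2c}
query mem[0x0c]=0xa6, mem[0x1b]=0x2c, mem[0x10]=0xac, mem[0x04]=0xac

MEM[0x0c,0x1b,0x10,0x04] = a6 2c ac ac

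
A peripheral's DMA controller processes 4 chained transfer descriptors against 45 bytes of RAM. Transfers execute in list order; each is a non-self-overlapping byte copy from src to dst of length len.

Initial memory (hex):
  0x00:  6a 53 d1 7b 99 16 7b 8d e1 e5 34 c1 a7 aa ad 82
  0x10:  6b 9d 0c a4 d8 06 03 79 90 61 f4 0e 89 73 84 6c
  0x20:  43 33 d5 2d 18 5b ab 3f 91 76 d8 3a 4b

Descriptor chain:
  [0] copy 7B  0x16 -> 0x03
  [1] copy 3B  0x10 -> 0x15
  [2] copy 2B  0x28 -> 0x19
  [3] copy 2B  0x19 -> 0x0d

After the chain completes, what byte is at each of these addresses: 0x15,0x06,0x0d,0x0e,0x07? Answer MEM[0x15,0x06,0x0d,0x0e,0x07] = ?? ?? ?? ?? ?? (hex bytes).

D0: mem[0x03..0x09] <- [03 79 90 61 f4 0e 89]
D1: mem[0x15..0x17] <- [6b 9d 0c]
D2: mem[0x19..0x1a] <- [91 76]
D3: mem[0x0d..0x0e] <- [91 76]
query mem[0x15]=0x6b, mem[0x06]=0x61, mem[0x0d]=0x91, mem[0x0e]=0x76, mem[0x07]=0xf4

MEM[0x15,0x06,0x0d,0x0e,0x07] = 6b 61 91 76 f4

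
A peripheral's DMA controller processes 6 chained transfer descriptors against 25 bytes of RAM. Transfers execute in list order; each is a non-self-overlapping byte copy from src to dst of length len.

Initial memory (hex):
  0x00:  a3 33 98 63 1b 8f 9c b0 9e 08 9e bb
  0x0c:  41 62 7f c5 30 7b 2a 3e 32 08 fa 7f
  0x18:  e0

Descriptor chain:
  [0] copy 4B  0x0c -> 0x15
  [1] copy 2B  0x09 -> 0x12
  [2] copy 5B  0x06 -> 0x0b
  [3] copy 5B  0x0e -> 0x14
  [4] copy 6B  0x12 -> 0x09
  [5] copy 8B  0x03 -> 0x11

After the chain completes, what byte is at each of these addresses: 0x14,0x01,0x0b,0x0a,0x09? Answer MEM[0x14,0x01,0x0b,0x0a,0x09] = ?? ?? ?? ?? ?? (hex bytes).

MEM[0x14,0x01,0x0b,0x0a,0x09] = 9c 33 08 9e 08

  after D0: wrote 4B at 0x15 = 41627fc5
  after D1: wrote 2B at 0x12 = 089e
  after D2: wrote 5B at 0x0b = 9cb09e089e
  after D3: wrote 5B at 0x14 = 089e307b08
  after D4: wrote 6B at 0x09 = 089e089e307b
  after D5: wrote 8B at 0x11 = 631b8f9cb09e089e
query mem[0x14]=0x9c, mem[0x01]=0x33, mem[0x0b]=0x08, mem[0x0a]=0x9e, mem[0x09]=0x08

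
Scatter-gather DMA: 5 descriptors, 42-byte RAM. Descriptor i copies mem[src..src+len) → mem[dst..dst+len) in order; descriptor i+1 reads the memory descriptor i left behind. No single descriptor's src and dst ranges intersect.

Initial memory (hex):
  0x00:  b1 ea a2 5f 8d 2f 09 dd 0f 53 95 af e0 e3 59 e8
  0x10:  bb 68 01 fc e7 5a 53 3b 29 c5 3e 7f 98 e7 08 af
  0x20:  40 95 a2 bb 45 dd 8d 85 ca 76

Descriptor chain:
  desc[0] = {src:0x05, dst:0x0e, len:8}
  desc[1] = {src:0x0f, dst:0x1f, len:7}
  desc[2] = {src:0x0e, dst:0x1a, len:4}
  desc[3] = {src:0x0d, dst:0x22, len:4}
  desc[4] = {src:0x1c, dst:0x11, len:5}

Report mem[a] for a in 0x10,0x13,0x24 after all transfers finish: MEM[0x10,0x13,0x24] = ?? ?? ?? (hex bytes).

#0 dst[0x0e+8] := {0x2f,0x09,0xdd,0x0f,0x53,0x95,0xaf,0xe0}
#1 dst[0x1f+7] := {0x09,0xdd,0x0f,0x53,0x95,0xaf,0xe0}
#2 dst[0x1a+4] := {0x2f,0x09,0xdd,0x0f}
#3 dst[0x22+4] := {0xe3,0x2f,0x09,0xdd}
#4 dst[0x11+5] := {0xdd,0x0f,0x08,0x09,0xdd}
query mem[0x10]=0xdd, mem[0x13]=0x08, mem[0x24]=0x09

MEM[0x10,0x13,0x24] = dd 08 09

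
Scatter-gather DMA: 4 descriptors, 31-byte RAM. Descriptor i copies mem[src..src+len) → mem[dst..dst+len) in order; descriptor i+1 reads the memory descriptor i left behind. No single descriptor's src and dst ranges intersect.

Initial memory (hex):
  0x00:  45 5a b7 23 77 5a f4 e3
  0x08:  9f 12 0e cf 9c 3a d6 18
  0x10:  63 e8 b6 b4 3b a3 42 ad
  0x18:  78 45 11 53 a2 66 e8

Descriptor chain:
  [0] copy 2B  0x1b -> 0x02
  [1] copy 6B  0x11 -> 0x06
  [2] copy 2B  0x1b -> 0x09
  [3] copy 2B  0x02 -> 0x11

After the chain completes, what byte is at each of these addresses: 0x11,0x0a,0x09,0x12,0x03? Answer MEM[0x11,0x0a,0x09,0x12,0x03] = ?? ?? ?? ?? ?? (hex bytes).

MEM[0x11,0x0a,0x09,0x12,0x03] = 53 a2 53 a2 a2

#0 dst[0x02+2] := {0x53,0xa2}
#1 dst[0x06+6] := {0xe8,0xb6,0xb4,0x3b,0xa3,0x42}
#2 dst[0x09+2] := {0x53,0xa2}
#3 dst[0x11+2] := {0x53,0xa2}
query mem[0x11]=0x53, mem[0x0a]=0xa2, mem[0x09]=0x53, mem[0x12]=0xa2, mem[0x03]=0xa2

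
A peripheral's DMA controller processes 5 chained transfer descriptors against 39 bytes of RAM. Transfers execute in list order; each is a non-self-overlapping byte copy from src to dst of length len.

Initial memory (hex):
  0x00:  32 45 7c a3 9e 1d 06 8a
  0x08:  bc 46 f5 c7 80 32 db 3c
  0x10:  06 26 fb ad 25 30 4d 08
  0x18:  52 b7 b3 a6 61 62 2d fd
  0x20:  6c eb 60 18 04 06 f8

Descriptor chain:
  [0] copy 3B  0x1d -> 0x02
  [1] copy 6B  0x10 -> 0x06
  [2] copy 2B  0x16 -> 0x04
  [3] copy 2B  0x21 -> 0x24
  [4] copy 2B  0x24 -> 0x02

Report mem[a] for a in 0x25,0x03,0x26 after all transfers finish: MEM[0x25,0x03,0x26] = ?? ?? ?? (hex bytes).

MEM[0x25,0x03,0x26] = 60 60 f8

D0: mem[0x02..0x04] <- [62 2d fd]
D1: mem[0x06..0x0b] <- [06 26 fb ad 25 30]
D2: mem[0x04..0x05] <- [4d 08]
D3: mem[0x24..0x25] <- [eb 60]
D4: mem[0x02..0x03] <- [eb 60]
query mem[0x25]=0x60, mem[0x03]=0x60, mem[0x26]=0xf8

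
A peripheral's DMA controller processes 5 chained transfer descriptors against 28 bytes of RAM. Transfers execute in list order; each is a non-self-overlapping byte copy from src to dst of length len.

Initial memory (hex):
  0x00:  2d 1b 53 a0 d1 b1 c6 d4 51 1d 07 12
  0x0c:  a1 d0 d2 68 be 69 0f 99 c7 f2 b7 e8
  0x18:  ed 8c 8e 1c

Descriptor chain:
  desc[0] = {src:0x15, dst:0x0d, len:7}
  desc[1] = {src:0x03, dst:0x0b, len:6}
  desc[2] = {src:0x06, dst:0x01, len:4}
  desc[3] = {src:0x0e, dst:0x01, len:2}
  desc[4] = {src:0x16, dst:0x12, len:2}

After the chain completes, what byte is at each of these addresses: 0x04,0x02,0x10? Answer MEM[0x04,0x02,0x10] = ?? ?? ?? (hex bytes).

#0 dst[0x0d+7] := {0xf2,0xb7,0xe8,0xed,0x8c,0x8e,0x1c}
#1 dst[0x0b+6] := {0xa0,0xd1,0xb1,0xc6,0xd4,0x51}
#2 dst[0x01+4] := {0xc6,0xd4,0x51,0x1d}
#3 dst[0x01+2] := {0xc6,0xd4}
#4 dst[0x12+2] := {0xb7,0xe8}
query mem[0x04]=0x1d, mem[0x02]=0xd4, mem[0x10]=0x51

MEM[0x04,0x02,0x10] = 1d d4 51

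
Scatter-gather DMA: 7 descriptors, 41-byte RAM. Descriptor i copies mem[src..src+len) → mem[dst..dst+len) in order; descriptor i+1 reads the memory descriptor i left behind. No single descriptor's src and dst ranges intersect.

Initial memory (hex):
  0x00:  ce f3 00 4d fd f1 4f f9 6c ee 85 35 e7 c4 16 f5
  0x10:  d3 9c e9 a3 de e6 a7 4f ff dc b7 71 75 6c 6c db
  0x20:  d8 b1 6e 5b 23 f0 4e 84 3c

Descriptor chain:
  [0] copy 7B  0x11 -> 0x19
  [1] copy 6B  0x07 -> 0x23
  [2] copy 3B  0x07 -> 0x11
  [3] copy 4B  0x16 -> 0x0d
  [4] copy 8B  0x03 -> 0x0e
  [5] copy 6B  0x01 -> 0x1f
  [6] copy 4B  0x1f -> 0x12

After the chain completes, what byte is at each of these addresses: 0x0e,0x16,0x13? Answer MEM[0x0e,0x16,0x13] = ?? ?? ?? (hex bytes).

#0 dst[0x19+7] := {0x9c,0xe9,0xa3,0xde,0xe6,0xa7,0x4f}
#1 dst[0x23+6] := {0xf9,0x6c,0xee,0x85,0x35,0xe7}
#2 dst[0x11+3] := {0xf9,0x6c,0xee}
#3 dst[0x0d+4] := {0xa7,0x4f,0xff,0x9c}
#4 dst[0x0e+8] := {0x4d,0xfd,0xf1,0x4f,0xf9,0x6c,0xee,0x85}
#5 dst[0x1f+6] := {0xf3,0x00,0x4d,0xfd,0xf1,0x4f}
#6 dst[0x12+4] := {0xf3,0x00,0x4d,0xfd}
query mem[0x0e]=0x4d, mem[0x16]=0xa7, mem[0x13]=0x00

MEM[0x0e,0x16,0x13] = 4d a7 00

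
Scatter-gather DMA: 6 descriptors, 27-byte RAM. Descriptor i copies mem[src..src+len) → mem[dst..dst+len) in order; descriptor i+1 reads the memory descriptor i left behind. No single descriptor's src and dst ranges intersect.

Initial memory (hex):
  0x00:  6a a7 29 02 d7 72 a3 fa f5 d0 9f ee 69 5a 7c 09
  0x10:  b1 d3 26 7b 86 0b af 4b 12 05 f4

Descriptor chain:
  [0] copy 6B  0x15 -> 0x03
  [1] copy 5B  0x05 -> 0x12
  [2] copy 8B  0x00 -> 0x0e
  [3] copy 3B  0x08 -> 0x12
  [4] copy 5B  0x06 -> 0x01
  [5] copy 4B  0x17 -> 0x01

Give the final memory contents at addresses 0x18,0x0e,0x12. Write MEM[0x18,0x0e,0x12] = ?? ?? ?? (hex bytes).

  after D0: wrote 6B at 0x03 = 0baf4b1205f4
  after D1: wrote 5B at 0x12 = 4b1205f4d0
  after D2: wrote 8B at 0x0e = 6aa7290baf4b1205
  after D3: wrote 3B at 0x12 = f4d09f
  after D4: wrote 5B at 0x01 = 1205f4d09f
  after D5: wrote 4B at 0x01 = 4b1205f4
query mem[0x18]=0x12, mem[0x0e]=0x6a, mem[0x12]=0xf4

MEM[0x18,0x0e,0x12] = 12 6a f4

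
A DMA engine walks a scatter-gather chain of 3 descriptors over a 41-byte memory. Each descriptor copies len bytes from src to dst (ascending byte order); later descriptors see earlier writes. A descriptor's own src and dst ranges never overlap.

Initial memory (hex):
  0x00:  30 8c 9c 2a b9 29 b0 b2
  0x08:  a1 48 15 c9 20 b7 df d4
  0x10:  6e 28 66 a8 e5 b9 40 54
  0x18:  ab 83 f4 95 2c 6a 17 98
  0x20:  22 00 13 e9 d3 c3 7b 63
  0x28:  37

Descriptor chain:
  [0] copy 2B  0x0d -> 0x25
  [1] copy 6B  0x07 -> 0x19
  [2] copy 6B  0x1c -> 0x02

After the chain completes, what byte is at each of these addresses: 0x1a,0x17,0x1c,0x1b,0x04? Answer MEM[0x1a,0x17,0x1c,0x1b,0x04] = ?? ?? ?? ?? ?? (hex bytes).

MEM[0x1a,0x17,0x1c,0x1b,0x04] = a1 54 15 48 20

D0: mem[0x25..0x26] <- [b7 df]
D1: mem[0x19..0x1e] <- [b2 a1 48 15 c9 20]
D2: mem[0x02..0x07] <- [15 c9 20 98 22 00]
query mem[0x1a]=0xa1, mem[0x17]=0x54, mem[0x1c]=0x15, mem[0x1b]=0x48, mem[0x04]=0x20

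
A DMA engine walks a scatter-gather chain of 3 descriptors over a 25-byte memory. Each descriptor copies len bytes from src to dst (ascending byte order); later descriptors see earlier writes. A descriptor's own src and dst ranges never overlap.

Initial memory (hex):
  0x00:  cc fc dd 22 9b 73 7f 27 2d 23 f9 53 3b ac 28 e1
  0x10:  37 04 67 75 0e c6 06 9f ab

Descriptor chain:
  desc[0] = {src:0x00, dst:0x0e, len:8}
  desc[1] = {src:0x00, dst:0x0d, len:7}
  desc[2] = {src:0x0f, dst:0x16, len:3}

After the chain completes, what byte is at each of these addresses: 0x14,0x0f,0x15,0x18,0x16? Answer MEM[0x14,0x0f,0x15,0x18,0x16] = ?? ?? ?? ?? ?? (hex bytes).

[0] 0x00->0x0e len=8 : cc fc dd 22 9b 73 7f 27
[1] 0x00->0x0d len=7 : cc fc dd 22 9b 73 7f
[2] 0x0f->0x16 len=3 : dd 22 9b
query mem[0x14]=0x7f, mem[0x0f]=0xdd, mem[0x15]=0x27, mem[0x18]=0x9b, mem[0x16]=0xdd

MEM[0x14,0x0f,0x15,0x18,0x16] = 7f dd 27 9b dd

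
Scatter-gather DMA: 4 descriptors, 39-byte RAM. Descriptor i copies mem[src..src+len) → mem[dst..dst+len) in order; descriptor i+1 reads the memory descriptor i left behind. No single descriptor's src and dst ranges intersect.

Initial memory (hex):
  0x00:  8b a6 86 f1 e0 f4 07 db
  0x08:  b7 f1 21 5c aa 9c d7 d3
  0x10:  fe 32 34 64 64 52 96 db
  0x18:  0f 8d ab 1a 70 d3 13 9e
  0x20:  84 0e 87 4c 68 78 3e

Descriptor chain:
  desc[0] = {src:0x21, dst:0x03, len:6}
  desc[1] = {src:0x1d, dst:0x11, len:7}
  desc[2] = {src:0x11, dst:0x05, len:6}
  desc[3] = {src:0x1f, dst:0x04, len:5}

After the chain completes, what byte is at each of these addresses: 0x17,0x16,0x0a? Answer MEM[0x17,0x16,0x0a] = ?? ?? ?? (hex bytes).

  after D0: wrote 6B at 0x03 = 0e874c68783e
  after D1: wrote 7B at 0x11 = d3139e840e874c
  after D2: wrote 6B at 0x05 = d3139e840e87
  after D3: wrote 5B at 0x04 = 9e840e874c
query mem[0x17]=0x4c, mem[0x16]=0x87, mem[0x0a]=0x87

MEM[0x17,0x16,0x0a] = 4c 87 87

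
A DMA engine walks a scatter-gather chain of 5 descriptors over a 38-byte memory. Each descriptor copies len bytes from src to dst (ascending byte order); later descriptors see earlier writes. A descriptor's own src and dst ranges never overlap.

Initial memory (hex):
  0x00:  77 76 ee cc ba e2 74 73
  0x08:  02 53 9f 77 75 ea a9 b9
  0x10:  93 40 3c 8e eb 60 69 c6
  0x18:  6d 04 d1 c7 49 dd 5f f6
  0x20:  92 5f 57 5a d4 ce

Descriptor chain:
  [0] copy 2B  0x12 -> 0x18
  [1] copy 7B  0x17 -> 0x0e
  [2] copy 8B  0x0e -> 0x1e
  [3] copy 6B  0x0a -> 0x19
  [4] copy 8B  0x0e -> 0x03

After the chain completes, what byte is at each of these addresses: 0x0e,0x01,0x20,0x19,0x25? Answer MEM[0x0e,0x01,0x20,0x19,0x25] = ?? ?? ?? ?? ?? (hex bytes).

MEM[0x0e,0x01,0x20,0x19,0x25] = c6 76 8e 9f 60

#0 dst[0x18+2] := {0x3c,0x8e}
#1 dst[0x0e+7] := {0xc6,0x3c,0x8e,0xd1,0xc7,0x49,0xdd}
#2 dst[0x1e+8] := {0xc6,0x3c,0x8e,0xd1,0xc7,0x49,0xdd,0x60}
#3 dst[0x19+6] := {0x9f,0x77,0x75,0xea,0xc6,0x3c}
#4 dst[0x03+8] := {0xc6,0x3c,0x8e,0xd1,0xc7,0x49,0xdd,0x60}
query mem[0x0e]=0xc6, mem[0x01]=0x76, mem[0x20]=0x8e, mem[0x19]=0x9f, mem[0x25]=0x60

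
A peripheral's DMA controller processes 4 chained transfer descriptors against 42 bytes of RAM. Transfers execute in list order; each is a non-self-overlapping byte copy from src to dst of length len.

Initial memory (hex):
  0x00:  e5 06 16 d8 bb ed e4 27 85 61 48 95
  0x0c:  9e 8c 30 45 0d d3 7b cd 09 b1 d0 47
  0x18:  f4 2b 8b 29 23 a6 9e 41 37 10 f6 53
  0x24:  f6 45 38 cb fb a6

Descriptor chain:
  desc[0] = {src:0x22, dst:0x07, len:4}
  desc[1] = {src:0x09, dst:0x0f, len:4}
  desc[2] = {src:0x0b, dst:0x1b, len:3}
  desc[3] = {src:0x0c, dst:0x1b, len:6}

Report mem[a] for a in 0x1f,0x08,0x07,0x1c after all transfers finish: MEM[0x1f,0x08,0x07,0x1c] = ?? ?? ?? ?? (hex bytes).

MEM[0x1f,0x08,0x07,0x1c] = 45 53 f6 8c

[0] 0x22->0x07 len=4 : f6 53 f6 45
[1] 0x09->0x0f len=4 : f6 45 95 9e
[2] 0x0b->0x1b len=3 : 95 9e 8c
[3] 0x0c->0x1b len=6 : 9e 8c 30 f6 45 95
query mem[0x1f]=0x45, mem[0x08]=0x53, mem[0x07]=0xf6, mem[0x1c]=0x8c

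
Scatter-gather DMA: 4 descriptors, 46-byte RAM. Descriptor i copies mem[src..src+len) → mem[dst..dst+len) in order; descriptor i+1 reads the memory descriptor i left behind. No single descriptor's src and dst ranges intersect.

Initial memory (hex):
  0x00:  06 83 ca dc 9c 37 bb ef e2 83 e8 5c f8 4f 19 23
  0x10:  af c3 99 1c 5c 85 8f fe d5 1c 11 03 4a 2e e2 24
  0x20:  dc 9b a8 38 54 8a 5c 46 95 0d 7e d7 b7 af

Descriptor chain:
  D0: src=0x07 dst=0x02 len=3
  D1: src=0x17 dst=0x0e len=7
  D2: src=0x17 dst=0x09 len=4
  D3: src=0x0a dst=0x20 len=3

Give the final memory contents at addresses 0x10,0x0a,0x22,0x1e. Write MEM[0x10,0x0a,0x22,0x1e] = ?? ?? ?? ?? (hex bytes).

MEM[0x10,0x0a,0x22,0x1e] = 1c d5 11 e2

#0 dst[0x02+3] := {0xef,0xe2,0x83}
#1 dst[0x0e+7] := {0xfe,0xd5,0x1c,0x11,0x03,0x4a,0x2e}
#2 dst[0x09+4] := {0xfe,0xd5,0x1c,0x11}
#3 dst[0x20+3] := {0xd5,0x1c,0x11}
query mem[0x10]=0x1c, mem[0x0a]=0xd5, mem[0x22]=0x11, mem[0x1e]=0xe2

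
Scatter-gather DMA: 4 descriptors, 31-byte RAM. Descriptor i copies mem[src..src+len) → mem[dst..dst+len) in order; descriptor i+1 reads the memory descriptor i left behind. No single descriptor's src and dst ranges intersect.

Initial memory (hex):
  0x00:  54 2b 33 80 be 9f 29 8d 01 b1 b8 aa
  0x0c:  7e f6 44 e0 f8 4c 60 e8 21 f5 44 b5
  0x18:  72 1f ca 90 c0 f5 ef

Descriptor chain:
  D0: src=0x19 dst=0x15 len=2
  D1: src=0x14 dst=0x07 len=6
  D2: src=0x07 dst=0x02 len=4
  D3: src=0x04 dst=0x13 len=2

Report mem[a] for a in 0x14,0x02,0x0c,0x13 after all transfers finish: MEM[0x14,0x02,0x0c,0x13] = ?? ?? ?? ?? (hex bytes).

#0 dst[0x15+2] := {0x1f,0xca}
#1 dst[0x07+6] := {0x21,0x1f,0xca,0xb5,0x72,0x1f}
#2 dst[0x02+4] := {0x21,0x1f,0xca,0xb5}
#3 dst[0x13+2] := {0xca,0xb5}
query mem[0x14]=0xb5, mem[0x02]=0x21, mem[0x0c]=0x1f, mem[0x13]=0xca

MEM[0x14,0x02,0x0c,0x13] = b5 21 1f ca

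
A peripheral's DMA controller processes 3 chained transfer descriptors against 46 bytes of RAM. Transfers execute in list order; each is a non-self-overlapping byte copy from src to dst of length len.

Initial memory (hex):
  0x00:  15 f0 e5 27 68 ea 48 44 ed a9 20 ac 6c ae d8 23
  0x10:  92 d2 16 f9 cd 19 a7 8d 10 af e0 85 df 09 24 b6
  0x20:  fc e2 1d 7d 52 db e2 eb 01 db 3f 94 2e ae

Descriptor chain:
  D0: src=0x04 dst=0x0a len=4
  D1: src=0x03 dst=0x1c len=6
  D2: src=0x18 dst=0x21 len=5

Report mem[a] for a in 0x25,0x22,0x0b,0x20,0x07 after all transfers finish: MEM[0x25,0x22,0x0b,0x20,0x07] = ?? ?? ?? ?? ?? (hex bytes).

D0: mem[0x0a..0x0d] <- [68 ea 48 44]
D1: mem[0x1c..0x21] <- [27 68 ea 48 44 ed]
D2: mem[0x21..0x25] <- [10 af e0 85 27]
query mem[0x25]=0x27, mem[0x22]=0xaf, mem[0x0b]=0xea, mem[0x20]=0x44, mem[0x07]=0x44

MEM[0x25,0x22,0x0b,0x20,0x07] = 27 af ea 44 44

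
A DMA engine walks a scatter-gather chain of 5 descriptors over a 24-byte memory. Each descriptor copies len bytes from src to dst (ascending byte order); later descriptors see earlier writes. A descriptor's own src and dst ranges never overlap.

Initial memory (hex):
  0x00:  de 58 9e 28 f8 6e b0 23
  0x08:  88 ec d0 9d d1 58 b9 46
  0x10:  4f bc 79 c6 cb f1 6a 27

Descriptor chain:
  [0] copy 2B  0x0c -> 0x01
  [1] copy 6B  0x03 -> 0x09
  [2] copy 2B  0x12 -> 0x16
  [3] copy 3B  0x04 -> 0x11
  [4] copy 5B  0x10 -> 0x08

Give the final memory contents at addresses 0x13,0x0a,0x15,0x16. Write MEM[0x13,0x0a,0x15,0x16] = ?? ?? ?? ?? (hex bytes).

  after D0: wrote 2B at 0x01 = d158
  after D1: wrote 6B at 0x09 = 28f86eb02388
  after D2: wrote 2B at 0x16 = 79c6
  after D3: wrote 3B at 0x11 = f86eb0
  after D4: wrote 5B at 0x08 = 4ff86eb0cb
query mem[0x13]=0xb0, mem[0x0a]=0x6e, mem[0x15]=0xf1, mem[0x16]=0x79

MEM[0x13,0x0a,0x15,0x16] = b0 6e f1 79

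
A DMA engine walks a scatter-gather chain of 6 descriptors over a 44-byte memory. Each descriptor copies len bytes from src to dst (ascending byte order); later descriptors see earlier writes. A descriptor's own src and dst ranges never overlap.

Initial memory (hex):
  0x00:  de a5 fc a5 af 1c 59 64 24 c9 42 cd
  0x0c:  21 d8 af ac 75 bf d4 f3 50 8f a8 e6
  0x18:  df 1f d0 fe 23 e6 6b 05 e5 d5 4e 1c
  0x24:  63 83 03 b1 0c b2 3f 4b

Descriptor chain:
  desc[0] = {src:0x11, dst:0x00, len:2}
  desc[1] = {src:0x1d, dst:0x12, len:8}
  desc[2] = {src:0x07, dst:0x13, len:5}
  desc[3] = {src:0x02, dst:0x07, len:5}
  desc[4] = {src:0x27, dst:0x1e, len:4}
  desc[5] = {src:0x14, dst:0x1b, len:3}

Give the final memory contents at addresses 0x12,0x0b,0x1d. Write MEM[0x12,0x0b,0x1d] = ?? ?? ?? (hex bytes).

[0] 0x11->0x00 len=2 : bf d4
[1] 0x1d->0x12 len=8 : e6 6b 05 e5 d5 4e 1c 63
[2] 0x07->0x13 len=5 : 64 24 c9 42 cd
[3] 0x02->0x07 len=5 : fc a5 af 1c 59
[4] 0x27->0x1e len=4 : b1 0c b2 3f
[5] 0x14->0x1b len=3 : 24 c9 42
query mem[0x12]=0xe6, mem[0x0b]=0x59, mem[0x1d]=0x42

MEM[0x12,0x0b,0x1d] = e6 59 42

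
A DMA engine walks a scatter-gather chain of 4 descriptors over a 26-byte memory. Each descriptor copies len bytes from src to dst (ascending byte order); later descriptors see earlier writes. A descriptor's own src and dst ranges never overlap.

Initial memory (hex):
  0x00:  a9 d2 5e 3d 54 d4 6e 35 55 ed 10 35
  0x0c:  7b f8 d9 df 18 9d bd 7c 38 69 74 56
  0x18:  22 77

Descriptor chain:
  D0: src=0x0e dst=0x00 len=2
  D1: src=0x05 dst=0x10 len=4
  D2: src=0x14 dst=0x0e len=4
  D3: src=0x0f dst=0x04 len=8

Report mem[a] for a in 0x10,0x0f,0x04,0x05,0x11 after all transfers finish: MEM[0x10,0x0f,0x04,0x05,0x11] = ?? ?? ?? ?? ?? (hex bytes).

  after D0: wrote 2B at 0x00 = d9df
  after D1: wrote 4B at 0x10 = d46e3555
  after D2: wrote 4B at 0x0e = 38697456
  after D3: wrote 8B at 0x04 = 6974563555386974
query mem[0x10]=0x74, mem[0x0f]=0x69, mem[0x04]=0x69, mem[0x05]=0x74, mem[0x11]=0x56

MEM[0x10,0x0f,0x04,0x05,0x11] = 74 69 69 74 56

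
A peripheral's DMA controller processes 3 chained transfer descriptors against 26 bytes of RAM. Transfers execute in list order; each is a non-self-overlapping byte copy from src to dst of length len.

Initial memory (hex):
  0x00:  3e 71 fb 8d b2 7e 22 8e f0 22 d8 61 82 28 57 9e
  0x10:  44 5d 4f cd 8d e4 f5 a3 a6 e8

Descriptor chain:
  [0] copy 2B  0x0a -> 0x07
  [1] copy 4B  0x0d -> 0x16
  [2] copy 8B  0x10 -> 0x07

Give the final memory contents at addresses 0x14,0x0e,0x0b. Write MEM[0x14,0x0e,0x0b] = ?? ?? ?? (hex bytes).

MEM[0x14,0x0e,0x0b] = 8d 57 8d

  after D0: wrote 2B at 0x07 = d861
  after D1: wrote 4B at 0x16 = 28579e44
  after D2: wrote 8B at 0x07 = 445d4fcd8de42857
query mem[0x14]=0x8d, mem[0x0e]=0x57, mem[0x0b]=0x8d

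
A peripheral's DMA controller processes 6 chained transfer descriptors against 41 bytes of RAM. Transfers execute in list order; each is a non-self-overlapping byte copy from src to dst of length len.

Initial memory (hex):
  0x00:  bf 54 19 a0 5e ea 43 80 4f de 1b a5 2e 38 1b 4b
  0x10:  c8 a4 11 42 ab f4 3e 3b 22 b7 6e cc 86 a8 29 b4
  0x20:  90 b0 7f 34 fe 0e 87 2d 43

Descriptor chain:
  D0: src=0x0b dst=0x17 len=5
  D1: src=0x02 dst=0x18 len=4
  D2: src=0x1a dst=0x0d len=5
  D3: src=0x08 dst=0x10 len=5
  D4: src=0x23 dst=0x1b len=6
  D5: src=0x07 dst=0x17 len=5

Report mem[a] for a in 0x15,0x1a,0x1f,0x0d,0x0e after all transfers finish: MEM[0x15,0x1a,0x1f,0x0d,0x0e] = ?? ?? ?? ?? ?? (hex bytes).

MEM[0x15,0x1a,0x1f,0x0d,0x0e] = f4 1b 2d 5e ea

  after D0: wrote 5B at 0x17 = a52e381b4b
  after D1: wrote 4B at 0x18 = 19a05eea
  after D2: wrote 5B at 0x0d = 5eea86a829
  after D3: wrote 5B at 0x10 = 4fde1ba52e
  after D4: wrote 6B at 0x1b = 34fe0e872d43
  after D5: wrote 5B at 0x17 = 804fde1ba5
query mem[0x15]=0xf4, mem[0x1a]=0x1b, mem[0x1f]=0x2d, mem[0x0d]=0x5e, mem[0x0e]=0xea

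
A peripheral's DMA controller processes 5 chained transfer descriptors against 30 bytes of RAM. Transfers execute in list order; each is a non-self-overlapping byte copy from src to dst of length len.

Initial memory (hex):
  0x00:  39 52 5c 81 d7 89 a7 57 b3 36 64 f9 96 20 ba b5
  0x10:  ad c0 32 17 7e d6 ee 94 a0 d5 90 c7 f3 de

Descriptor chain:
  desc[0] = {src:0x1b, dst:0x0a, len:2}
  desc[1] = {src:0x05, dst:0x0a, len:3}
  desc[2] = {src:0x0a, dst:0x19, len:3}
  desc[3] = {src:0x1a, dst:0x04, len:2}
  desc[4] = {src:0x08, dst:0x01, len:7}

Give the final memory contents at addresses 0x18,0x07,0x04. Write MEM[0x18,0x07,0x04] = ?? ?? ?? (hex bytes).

MEM[0x18,0x07,0x04] = a0 ba a7

  after D0: wrote 2B at 0x0a = c7f3
  after D1: wrote 3B at 0x0a = 89a757
  after D2: wrote 3B at 0x19 = 89a757
  after D3: wrote 2B at 0x04 = a757
  after D4: wrote 7B at 0x01 = b33689a75720ba
query mem[0x18]=0xa0, mem[0x07]=0xba, mem[0x04]=0xa7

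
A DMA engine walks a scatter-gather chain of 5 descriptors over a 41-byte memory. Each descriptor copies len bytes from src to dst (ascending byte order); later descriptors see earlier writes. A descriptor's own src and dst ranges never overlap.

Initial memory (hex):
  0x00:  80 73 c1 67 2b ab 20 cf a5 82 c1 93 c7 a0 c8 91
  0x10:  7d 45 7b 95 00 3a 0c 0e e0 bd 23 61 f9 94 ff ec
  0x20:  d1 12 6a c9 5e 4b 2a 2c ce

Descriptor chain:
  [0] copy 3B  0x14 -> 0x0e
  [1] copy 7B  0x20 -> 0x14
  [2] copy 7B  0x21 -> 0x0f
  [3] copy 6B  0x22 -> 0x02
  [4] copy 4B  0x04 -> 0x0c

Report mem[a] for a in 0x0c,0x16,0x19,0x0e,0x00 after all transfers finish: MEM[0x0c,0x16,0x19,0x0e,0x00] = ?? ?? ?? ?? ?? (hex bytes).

MEM[0x0c,0x16,0x19,0x0e,0x00] = 5e 6a 4b 2a 80

D0: mem[0x0e..0x10] <- [00 3a 0c]
D1: mem[0x14..0x1a] <- [d1 12 6a c9 5e 4b 2a]
D2: mem[0x0f..0x15] <- [12 6a c9 5e 4b 2a 2c]
D3: mem[0x02..0x07] <- [6a c9 5e 4b 2a 2c]
D4: mem[0x0c..0x0f] <- [5e 4b 2a 2c]
query mem[0x0c]=0x5e, mem[0x16]=0x6a, mem[0x19]=0x4b, mem[0x0e]=0x2a, mem[0x00]=0x80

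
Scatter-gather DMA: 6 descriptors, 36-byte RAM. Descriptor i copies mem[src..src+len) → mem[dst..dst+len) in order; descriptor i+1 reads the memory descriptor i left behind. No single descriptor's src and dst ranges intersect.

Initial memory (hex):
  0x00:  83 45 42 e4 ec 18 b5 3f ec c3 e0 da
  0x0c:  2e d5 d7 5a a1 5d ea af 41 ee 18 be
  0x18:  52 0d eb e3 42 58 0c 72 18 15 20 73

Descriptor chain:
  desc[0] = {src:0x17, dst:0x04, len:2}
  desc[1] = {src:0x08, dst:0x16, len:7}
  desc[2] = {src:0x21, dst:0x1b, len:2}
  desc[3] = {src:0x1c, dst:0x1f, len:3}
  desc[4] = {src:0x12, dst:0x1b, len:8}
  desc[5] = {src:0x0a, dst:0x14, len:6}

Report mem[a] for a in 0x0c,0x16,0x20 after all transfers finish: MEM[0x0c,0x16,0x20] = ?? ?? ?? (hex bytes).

MEM[0x0c,0x16,0x20] = 2e 2e c3

D0: mem[0x04..0x05] <- [be 52]
D1: mem[0x16..0x1c] <- [ec c3 e0 da 2e d5 d7]
D2: mem[0x1b..0x1c] <- [15 20]
D3: mem[0x1f..0x21] <- [20 58 0c]
D4: mem[0x1b..0x22] <- [ea af 41 ee ec c3 e0 da]
D5: mem[0x14..0x19] <- [e0 da 2e d5 d7 5a]
query mem[0x0c]=0x2e, mem[0x16]=0x2e, mem[0x20]=0xc3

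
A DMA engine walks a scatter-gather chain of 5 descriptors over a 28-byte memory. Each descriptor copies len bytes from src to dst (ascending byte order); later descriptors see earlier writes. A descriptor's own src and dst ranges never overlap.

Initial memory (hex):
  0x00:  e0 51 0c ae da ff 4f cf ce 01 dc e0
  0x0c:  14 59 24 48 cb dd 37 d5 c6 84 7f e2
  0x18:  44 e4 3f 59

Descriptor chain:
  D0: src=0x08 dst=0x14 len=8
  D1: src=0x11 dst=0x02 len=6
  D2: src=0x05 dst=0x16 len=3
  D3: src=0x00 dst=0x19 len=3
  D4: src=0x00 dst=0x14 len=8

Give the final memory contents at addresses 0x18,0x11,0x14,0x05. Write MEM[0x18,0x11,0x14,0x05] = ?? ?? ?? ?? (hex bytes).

[0] 0x08->0x14 len=8 : ce 01 dc e0 14 59 24 48
[1] 0x11->0x02 len=6 : dd 37 d5 ce 01 dc
[2] 0x05->0x16 len=3 : ce 01 dc
[3] 0x00->0x19 len=3 : e0 51 dd
[4] 0x00->0x14 len=8 : e0 51 dd 37 d5 ce 01 dc
query mem[0x18]=0xd5, mem[0x11]=0xdd, mem[0x14]=0xe0, mem[0x05]=0xce

MEM[0x18,0x11,0x14,0x05] = d5 dd e0 ce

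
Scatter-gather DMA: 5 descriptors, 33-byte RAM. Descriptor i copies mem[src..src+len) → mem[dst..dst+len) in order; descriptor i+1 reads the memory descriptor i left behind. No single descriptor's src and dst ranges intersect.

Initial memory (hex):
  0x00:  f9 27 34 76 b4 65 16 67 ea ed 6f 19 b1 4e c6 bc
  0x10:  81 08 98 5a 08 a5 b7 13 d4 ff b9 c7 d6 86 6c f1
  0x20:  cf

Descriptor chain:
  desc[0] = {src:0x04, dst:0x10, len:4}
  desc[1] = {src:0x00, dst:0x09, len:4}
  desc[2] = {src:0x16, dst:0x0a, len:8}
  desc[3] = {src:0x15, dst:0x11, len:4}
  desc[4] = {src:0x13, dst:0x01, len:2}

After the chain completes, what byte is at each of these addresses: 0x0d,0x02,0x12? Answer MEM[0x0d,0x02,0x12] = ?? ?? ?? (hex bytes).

D0: mem[0x10..0x13] <- [b4 65 16 67]
D1: mem[0x09..0x0c] <- [f9 27 34 76]
D2: mem[0x0a..0x11] <- [b7 13 d4 ff b9 c7 d6 86]
D3: mem[0x11..0x14] <- [a5 b7 13 d4]
D4: mem[0x01..0x02] <- [13 d4]
query mem[0x0d]=0xff, mem[0x02]=0xd4, mem[0x12]=0xb7

MEM[0x0d,0x02,0x12] = ff d4 b7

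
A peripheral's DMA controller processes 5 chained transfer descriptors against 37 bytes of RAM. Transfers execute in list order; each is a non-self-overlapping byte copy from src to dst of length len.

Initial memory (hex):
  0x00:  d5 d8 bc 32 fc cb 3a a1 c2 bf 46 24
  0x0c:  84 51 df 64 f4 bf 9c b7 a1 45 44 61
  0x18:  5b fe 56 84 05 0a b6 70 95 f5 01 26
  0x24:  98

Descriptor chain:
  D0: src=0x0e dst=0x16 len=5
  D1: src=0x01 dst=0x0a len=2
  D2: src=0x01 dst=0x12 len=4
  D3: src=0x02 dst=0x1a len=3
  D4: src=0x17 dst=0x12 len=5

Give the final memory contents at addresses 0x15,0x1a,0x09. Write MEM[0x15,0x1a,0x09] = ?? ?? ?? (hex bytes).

MEM[0x15,0x1a,0x09] = bc bc bf

#0 dst[0x16+5] := {0xdf,0x64,0xf4,0xbf,0x9c}
#1 dst[0x0a+2] := {0xd8,0xbc}
#2 dst[0x12+4] := {0xd8,0xbc,0x32,0xfc}
#3 dst[0x1a+3] := {0xbc,0x32,0xfc}
#4 dst[0x12+5] := {0x64,0xf4,0xbf,0xbc,0x32}
query mem[0x15]=0xbc, mem[0x1a]=0xbc, mem[0x09]=0xbf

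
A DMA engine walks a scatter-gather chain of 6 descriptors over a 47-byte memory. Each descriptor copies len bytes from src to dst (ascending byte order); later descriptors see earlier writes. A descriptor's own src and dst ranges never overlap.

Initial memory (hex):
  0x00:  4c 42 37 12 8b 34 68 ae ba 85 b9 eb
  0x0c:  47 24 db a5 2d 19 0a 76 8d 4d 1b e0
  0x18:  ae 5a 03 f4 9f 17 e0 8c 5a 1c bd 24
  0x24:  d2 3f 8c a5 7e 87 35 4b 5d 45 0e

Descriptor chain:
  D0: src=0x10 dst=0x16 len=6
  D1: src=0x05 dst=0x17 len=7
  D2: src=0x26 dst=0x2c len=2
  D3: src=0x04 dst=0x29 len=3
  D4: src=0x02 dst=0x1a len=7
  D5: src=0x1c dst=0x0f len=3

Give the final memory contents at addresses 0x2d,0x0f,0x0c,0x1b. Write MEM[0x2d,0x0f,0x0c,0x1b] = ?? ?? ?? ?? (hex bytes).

#0 dst[0x16+6] := {0x2d,0x19,0x0a,0x76,0x8d,0x4d}
#1 dst[0x17+7] := {0x34,0x68,0xae,0xba,0x85,0xb9,0xeb}
#2 dst[0x2c+2] := {0x8c,0xa5}
#3 dst[0x29+3] := {0x8b,0x34,0x68}
#4 dst[0x1a+7] := {0x37,0x12,0x8b,0x34,0x68,0xae,0xba}
#5 dst[0x0f+3] := {0x8b,0x34,0x68}
query mem[0x2d]=0xa5, mem[0x0f]=0x8b, mem[0x0c]=0x47, mem[0x1b]=0x12

MEM[0x2d,0x0f,0x0c,0x1b] = a5 8b 47 12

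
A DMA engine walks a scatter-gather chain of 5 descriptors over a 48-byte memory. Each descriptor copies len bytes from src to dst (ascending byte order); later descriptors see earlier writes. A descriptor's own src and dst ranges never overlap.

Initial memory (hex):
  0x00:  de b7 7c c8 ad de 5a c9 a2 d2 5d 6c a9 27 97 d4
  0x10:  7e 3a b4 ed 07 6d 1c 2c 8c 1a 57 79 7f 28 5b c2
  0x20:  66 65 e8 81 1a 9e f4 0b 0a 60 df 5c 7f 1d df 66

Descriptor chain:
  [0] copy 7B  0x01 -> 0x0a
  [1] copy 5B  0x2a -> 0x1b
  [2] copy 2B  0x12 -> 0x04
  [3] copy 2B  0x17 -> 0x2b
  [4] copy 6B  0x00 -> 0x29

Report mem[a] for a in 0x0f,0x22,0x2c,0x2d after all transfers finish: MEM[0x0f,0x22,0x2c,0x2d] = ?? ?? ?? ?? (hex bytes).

  after D0: wrote 7B at 0x0a = b77cc8adde5ac9
  after D1: wrote 5B at 0x1b = df5c7f1ddf
  after D2: wrote 2B at 0x04 = b4ed
  after D3: wrote 2B at 0x2b = 2c8c
  after D4: wrote 6B at 0x29 = deb77cc8b4ed
query mem[0x0f]=0x5a, mem[0x22]=0xe8, mem[0x2c]=0xc8, mem[0x2d]=0xb4

MEM[0x0f,0x22,0x2c,0x2d] = 5a e8 c8 b4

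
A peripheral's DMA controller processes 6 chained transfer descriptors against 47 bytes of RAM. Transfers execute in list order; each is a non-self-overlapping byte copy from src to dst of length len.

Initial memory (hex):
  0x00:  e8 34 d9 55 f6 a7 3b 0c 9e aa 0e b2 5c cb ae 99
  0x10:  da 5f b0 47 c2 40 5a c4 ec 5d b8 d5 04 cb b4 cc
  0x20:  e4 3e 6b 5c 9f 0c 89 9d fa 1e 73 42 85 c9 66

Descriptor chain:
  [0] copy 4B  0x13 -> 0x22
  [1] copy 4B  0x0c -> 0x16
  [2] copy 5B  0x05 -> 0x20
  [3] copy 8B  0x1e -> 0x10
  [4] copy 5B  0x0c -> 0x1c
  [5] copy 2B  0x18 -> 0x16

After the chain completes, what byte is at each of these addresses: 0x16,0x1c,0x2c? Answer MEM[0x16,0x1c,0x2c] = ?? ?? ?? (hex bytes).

  after D0: wrote 4B at 0x22 = 47c2405a
  after D1: wrote 4B at 0x16 = 5ccbae99
  after D2: wrote 5B at 0x20 = a73b0c9eaa
  after D3: wrote 8B at 0x10 = b4cca73b0c9eaa5a
  after D4: wrote 5B at 0x1c = 5ccbae99b4
  after D5: wrote 2B at 0x16 = ae99
query mem[0x16]=0xae, mem[0x1c]=0x5c, mem[0x2c]=0x85

MEM[0x16,0x1c,0x2c] = ae 5c 85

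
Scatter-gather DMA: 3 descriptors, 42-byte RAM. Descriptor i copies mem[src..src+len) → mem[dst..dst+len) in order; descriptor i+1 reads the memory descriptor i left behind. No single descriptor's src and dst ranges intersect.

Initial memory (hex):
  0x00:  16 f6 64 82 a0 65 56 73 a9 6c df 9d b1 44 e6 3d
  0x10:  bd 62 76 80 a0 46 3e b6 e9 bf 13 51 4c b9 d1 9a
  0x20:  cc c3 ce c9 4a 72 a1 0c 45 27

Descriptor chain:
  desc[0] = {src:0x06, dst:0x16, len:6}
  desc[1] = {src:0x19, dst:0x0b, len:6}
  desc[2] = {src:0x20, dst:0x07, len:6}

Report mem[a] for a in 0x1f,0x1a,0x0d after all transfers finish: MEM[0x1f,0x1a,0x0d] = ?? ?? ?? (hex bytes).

  after D0: wrote 6B at 0x16 = 5673a96cdf9d
  after D1: wrote 6B at 0x0b = 6cdf9d4cb9d1
  after D2: wrote 6B at 0x07 = ccc3cec94a72
query mem[0x1f]=0x9a, mem[0x1a]=0xdf, mem[0x0d]=0x9d

MEM[0x1f,0x1a,0x0d] = 9a df 9d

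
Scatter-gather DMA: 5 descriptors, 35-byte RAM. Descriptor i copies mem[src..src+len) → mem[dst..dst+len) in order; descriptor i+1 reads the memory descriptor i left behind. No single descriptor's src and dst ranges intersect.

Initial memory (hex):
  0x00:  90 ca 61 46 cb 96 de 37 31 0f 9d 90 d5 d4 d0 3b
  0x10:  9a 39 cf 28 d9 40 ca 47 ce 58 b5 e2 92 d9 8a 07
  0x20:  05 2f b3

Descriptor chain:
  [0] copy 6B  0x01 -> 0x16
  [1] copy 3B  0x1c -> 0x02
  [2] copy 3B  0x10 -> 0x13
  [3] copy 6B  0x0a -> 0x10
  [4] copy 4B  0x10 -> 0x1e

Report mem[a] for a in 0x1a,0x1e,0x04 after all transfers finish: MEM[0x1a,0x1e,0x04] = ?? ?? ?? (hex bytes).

  after D0: wrote 6B at 0x16 = ca6146cb96de
  after D1: wrote 3B at 0x02 = 92d98a
  after D2: wrote 3B at 0x13 = 9a39cf
  after D3: wrote 6B at 0x10 = 9d90d5d4d03b
  after D4: wrote 4B at 0x1e = 9d90d5d4
query mem[0x1a]=0x96, mem[0x1e]=0x9d, mem[0x04]=0x8a

MEM[0x1a,0x1e,0x04] = 96 9d 8a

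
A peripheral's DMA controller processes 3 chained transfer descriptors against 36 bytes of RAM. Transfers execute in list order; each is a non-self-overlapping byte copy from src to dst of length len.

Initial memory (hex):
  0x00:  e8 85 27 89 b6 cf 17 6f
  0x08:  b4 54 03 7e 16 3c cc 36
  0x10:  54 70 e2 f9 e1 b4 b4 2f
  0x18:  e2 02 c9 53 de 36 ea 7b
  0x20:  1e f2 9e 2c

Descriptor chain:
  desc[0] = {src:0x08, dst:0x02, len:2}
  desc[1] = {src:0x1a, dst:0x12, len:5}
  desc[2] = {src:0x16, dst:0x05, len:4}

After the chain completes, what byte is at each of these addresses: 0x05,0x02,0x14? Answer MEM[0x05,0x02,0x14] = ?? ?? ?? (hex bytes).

MEM[0x05,0x02,0x14] = ea b4 de

D0: mem[0x02..0x03] <- [b4 54]
D1: mem[0x12..0x16] <- [c9 53 de 36 ea]
D2: mem[0x05..0x08] <- [ea 2f e2 02]
query mem[0x05]=0xea, mem[0x02]=0xb4, mem[0x14]=0xde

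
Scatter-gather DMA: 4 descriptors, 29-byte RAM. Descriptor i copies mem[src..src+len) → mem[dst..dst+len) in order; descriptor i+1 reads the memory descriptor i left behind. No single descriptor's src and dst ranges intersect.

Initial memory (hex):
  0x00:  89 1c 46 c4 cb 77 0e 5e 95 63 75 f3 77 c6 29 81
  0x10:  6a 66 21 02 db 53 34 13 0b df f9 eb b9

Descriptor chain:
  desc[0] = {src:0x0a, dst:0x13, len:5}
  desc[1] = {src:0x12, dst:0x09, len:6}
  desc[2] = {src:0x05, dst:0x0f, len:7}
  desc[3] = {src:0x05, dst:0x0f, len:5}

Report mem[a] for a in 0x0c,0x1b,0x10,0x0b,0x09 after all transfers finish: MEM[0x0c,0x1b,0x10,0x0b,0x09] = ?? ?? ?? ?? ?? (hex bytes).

#0 dst[0x13+5] := {0x75,0xf3,0x77,0xc6,0x29}
#1 dst[0x09+6] := {0x21,0x75,0xf3,0x77,0xc6,0x29}
#2 dst[0x0f+7] := {0x77,0x0e,0x5e,0x95,0x21,0x75,0xf3}
#3 dst[0x0f+5] := {0x77,0x0e,0x5e,0x95,0x21}
query mem[0x0c]=0x77, mem[0x1b]=0xeb, mem[0x10]=0x0e, mem[0x0b]=0xf3, mem[0x09]=0x21

MEM[0x0c,0x1b,0x10,0x0b,0x09] = 77 eb 0e f3 21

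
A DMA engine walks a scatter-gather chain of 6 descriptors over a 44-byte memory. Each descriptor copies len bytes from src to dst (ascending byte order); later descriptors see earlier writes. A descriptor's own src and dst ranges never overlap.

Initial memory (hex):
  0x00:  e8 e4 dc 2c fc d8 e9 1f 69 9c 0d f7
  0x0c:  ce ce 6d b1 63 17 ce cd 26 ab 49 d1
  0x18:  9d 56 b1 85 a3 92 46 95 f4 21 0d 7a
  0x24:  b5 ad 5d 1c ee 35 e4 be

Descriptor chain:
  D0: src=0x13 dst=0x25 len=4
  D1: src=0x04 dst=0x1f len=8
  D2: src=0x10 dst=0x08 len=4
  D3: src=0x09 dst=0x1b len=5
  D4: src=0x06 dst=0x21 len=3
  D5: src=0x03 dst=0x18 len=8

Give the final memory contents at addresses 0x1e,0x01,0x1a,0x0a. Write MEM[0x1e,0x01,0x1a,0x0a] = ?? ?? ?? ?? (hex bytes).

  after D0: wrote 4B at 0x25 = cd26ab49
  after D1: wrote 8B at 0x1f = fcd8e91f699c0df7
  after D2: wrote 4B at 0x08 = 6317cecd
  after D3: wrote 5B at 0x1b = 17cecdcece
  after D4: wrote 3B at 0x21 = e91f63
  after D5: wrote 8B at 0x18 = 2cfcd8e91f6317ce
query mem[0x1e]=0x17, mem[0x01]=0xe4, mem[0x1a]=0xd8, mem[0x0a]=0xce

MEM[0x1e,0x01,0x1a,0x0a] = 17 e4 d8 ce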